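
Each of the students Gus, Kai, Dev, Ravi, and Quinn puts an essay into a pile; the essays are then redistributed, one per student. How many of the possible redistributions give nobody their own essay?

44

Let Aᵢ be the assignments in which student i gets their own essay. We want the size of the complement of A₁∪…∪A_5.
By inclusion–exclusion this is Σ_{j=0}^{5} (−1)^j C(5,j)·(5−j)!.
Computing: 120 − 120 + 60 − 20 + 5 − 1 = 44.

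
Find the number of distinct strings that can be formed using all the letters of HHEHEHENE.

630

Letter multiplicities in HHEHEHENE: E×4, H×4, N×1.
So there are 9! / (4!·4!) = 630 distinguishable arrangements.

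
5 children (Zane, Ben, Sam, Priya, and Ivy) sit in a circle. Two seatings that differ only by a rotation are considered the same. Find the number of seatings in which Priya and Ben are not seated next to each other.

All circular seatings of 5 people number (4)! = 24.
Seatings with Priya beside Ben: treat them as a block with 2 internal orders, giving 2 × (3)! = 12.
Subtracting, 24 − 12 = 12.

12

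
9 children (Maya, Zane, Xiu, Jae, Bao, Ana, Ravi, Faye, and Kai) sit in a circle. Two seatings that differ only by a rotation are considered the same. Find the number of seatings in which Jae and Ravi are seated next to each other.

Treat {Jae, Ravi} as one unit (2 internal orders) and seat the resulting 8 units around the table: (7)! circular arrangements.
So 2 × (7)! = 2 × 5040 = 10080.

10080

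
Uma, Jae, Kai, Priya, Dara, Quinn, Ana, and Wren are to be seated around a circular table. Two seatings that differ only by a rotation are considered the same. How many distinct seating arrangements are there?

Around a circle, 8 distinct people have 8!/8 = (7)! = 5040 rotationally distinct seatings.

5040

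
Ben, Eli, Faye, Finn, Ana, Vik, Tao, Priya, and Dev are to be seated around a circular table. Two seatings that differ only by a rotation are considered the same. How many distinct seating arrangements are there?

40320

Around a circle, 9 distinct people have 9!/9 = (8)! = 40320 rotationally distinct seatings.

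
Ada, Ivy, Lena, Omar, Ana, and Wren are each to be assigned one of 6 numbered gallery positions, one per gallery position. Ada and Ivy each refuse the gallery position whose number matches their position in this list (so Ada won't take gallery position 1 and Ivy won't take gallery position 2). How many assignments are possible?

504

Let Aᵢ (for i ∈ {1, 2}) be the placements that put person i in their forbidden gallery position. Any j of these fix j positions, leaving (6−j)! ways to fill the rest, and there are C(2,j) ways to pick which j.
By inclusion–exclusion, the number of valid placements is Σ_{j=0}^{2} (−1)^j C(2,j)·(6−j)!.
Computing: 720 − 240 + 24 = 504.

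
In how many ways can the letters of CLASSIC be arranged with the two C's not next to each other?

Total arrangements of CLASSIC: 7!/(2!·2!) = 1260.
If the two C's are adjacent, glue them into one block, leaving 6 items to arrange: (6)!/(2!) = 360 ways.
Subtracting, 1260 − 360 = 900 arrangements keep the C's apart.

900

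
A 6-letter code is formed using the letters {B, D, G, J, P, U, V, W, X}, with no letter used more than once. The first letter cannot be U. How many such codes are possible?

The first letter has 9−1 = 8 choices (anything except U).
The remaining 5 letters are filled from the other 8 symbols without repetition: 8 × 7 × 6 × 5 × 4 = 6720.
Total: 8 × 6720 = 53760.

53760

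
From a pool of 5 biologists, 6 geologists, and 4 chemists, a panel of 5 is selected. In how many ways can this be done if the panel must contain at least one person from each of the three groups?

With no constraint there are C(15,5) = 3003 possible selections.
Selections missing a whole group: no biologists → C(10,5) = 252; no geologists → C(9,5) = 126; no chemists → C(11,5) = 462.
Add back selections omitting two groups (i.e. drawn from a single group): C(5,5) + C(6,5) + C(4,5) = 7.
By inclusion–exclusion: 3003 − 840 + 7 = 2170.

2170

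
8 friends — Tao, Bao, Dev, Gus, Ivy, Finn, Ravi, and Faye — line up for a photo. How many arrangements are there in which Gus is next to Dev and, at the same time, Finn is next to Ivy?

Treat {Gus,Dev} as one block (2 orders) and {Finn,Ivy} as another (2 orders).
That leaves 6 units to arrange: 2 × 2 × 6! = 4 × 720 = 2880.

2880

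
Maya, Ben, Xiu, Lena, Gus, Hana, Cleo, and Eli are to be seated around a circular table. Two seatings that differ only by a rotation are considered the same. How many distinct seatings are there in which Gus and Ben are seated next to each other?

Treat {Gus, Ben} as one unit (2 internal orders) and seat the resulting 7 units around the table: (6)! circular arrangements.
So 2 × (6)! = 2 × 720 = 1440.

1440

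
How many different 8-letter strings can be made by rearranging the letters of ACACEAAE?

The 8 letters of ACACEAAE have repeats: A appearing 4 times, C appearing twice, and E appearing twice.
So there are 8! / (4!·2!·2!) = 420 distinguishable arrangements.

420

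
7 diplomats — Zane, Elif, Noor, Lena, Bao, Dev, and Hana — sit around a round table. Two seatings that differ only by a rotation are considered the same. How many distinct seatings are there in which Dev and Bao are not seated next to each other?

480

All circular seatings of 7 people number (6)! = 720.
Seatings with Dev beside Bao: treat them as a block with 2 internal orders, giving 2 × (5)! = 240.
Subtracting, 720 − 240 = 480.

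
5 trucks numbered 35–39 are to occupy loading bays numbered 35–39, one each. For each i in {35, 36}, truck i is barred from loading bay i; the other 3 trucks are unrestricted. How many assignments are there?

78

Let Aᵢ (for i ∈ {35, 36}) be the placements that put truck i in its forbidden loading bay. Any j of these fix j positions, leaving (5−j)! ways to fill the rest, and there are C(2,j) ways to pick which j.
By inclusion–exclusion, the number of valid placements is Σ_{j=0}^{2} (−1)^j C(2,j)·(5−j)!.
Computing: 120 − 48 + 6 = 78.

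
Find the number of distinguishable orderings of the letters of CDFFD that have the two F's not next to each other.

18

Total arrangements of CDFFD: 5!/(2!·2!) = 30.
Arrangements with the F's together: treat FF as one letter, giving (4)!/(2!) = 12.
Subtracting, 30 − 12 = 18 arrangements keep the F's apart.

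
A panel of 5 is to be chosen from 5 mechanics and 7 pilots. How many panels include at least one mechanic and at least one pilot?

770

Total 5-person selections from all 12: C(12,5) = 792.
Selections missing a whole group: no mechanics → C(7,5) = 21; no pilots → C(5,5) = 1.
Both groups omitted at once is impossible, so 792 − 22 = 770.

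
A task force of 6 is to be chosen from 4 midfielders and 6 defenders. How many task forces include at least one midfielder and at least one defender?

209

Total 6-person selections from all 10: C(10,6) = 210.
Subtract selections that omit an entire group: no midfielders → C(6,6) = 1; no defenders → C(4,6) = 0.
Both groups omitted at once is impossible, so 210 − 1 = 209.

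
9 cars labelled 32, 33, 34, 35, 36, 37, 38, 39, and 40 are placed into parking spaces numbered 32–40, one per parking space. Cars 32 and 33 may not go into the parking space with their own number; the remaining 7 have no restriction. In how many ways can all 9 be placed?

287280

Let Aᵢ (for i ∈ {32, 33}) be the placements that put car i in its forbidden parking space. Any j of these fix j positions, leaving (9−j)! ways to fill the rest, and there are C(2,j) ways to pick which j.
By inclusion–exclusion, the number of valid placements is Σ_{j=0}^{2} (−1)^j C(2,j)·(9−j)!.
Computing: 362880 − 80640 + 5040 = 287280.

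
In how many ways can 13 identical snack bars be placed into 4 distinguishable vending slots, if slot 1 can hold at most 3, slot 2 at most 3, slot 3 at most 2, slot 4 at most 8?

19

Without the upper bounds there are C(16,3) = 560 ways to split 13 among 4 vending slots.
Subtract solutions that violate a single cap (substitute x_i' = x_i − (cap_i+1)): x_1 ≥ 4 gives C(12,3) = 220; x_2 ≥ 4 gives C(12,3) = 220; x_3 ≥ 3 gives C(13,3) = 286; x_4 ≥ 9 gives C(7,3) = 35. Together 761.
Add back pairs where two caps are both exceeded: 56 + 84 + 1 + 84 + 1 + 4 = 230.
Subtract triples: 10 + 0 + 0 + 0 = 10.
By inclusion–exclusion the count is 560 − 761 + 230 − 10 = 19.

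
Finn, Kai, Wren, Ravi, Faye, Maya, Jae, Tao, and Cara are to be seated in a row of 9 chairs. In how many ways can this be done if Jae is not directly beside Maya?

282240

Of the 9! = 362880 arrangements, those with Jae and Maya adjacent number 2 × 8! = 80640 (treat the pair as a block with 2 internal orders).
Complementary counting: 362880 − 80640 = 282240.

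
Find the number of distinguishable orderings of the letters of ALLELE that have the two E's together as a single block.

20

Treat the 2 copies of E as a single block. The multiset to arrange is then {EE, A, L, L, L}, 5 items in all.
That gives (5)!/(3!) = 20 arrangements.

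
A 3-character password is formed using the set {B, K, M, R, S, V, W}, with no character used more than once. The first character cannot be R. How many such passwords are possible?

180

The first character has 7−1 = 6 choices (anything except R).
The remaining 2 characters are filled from the other 6 symbols without repetition: 6 × 5 = 30.
Total: 6 × 30 = 180.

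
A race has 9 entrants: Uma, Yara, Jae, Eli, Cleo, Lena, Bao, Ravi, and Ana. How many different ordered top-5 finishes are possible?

There are 9 choices for 1st place, 8 for 2nd, and so on down to 5 for position 5.
That gives 9 × 8 × 7 × 6 × 5 = 15120.

15120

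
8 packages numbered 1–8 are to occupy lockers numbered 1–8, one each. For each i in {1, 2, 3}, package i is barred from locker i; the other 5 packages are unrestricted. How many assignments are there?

Let Aᵢ (for i ∈ {1, 2, 3}) be the placements that put package i in its forbidden locker. Any j of these fix j positions, leaving (8−j)! ways to fill the rest, and there are C(3,j) ways to pick which j.
By inclusion–exclusion, the number of valid placements is Σ_{j=0}^{3} (−1)^j C(3,j)·(8−j)!.
Computing: 40320 − 15120 + 2160 − 120 = 27240.

27240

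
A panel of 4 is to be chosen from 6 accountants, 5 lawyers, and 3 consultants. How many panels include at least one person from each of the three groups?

With no constraint there are C(14,4) = 1001 possible selections.
Selections missing a whole group: no accountants → C(8,4) = 70; no lawyers → C(9,4) = 126; no consultants → C(11,4) = 330.
Add back selections omitting two groups (i.e. drawn from a single group): C(6,4) + C(5,4) + C(3,4) = 20.
By inclusion–exclusion: 1001 − 526 + 20 = 495.

495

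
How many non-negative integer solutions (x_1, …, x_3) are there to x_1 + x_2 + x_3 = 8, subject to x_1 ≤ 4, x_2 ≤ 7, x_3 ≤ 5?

By stars and bars, unrestricted non-negative solutions to x_1+…+x_3 = 8 number C(8+2,2) = 45.
Subtract solutions that violate a single cap (substitute x_i' = x_i − (cap_i+1)): x_1 ≥ 5 gives C(5,2) = 10; x_2 ≥ 8 gives C(2,2) = 1; x_3 ≥ 6 gives C(4,2) = 6. Together 17.
No two caps can be exceeded simultaneously, so the pair terms are all 0.
By inclusion–exclusion the count is 45 − 17 + 0 = 28.

28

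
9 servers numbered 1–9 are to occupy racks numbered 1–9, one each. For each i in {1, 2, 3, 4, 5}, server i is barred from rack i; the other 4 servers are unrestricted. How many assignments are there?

205056

Let Aᵢ (for 1 ≤ i ≤ 5) be the placements that put server i in its forbidden rack. Any j of these fix j positions, leaving (9−j)! ways to fill the rest, and there are C(5,j) ways to pick which j.
By inclusion–exclusion, the number of valid placements is Σ_{j=0}^{5} (−1)^j C(5,j)·(9−j)!.
Computing: 362880 − 201600 + 50400 − 7200 + 600 − 24 = 205056.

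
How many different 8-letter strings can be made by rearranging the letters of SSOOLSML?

The 8 letters of SSOOLSML have repeats: L appearing twice, O appearing twice, and S appearing 3 times.
So there are 8! / (3!·2!·2!) = 1680 distinguishable arrangements.

1680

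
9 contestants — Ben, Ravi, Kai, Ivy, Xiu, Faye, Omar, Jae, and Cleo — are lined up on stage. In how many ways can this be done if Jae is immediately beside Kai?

80640

Glue Jae and Kai into one block (2 internal orders), leaving 8 units to arrange in a row.
So the count is 2·(8)! = 80640.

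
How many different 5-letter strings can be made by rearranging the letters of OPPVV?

OPPVV has 5 letters with P appearing twice and V appearing twice.
So there are 5! / (2!·2!) = 30 distinguishable arrangements.

30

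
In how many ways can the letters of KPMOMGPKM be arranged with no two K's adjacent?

There are 9!/(3!·2!·2!) = 15120 arrangements of KPMOMGPKM in total.
Arrangements with the K's together: treat KK as one letter, giving (8)!/(3!·2!) = 3360.
Subtracting, 15120 − 3360 = 11760 arrangements keep the K's apart.

11760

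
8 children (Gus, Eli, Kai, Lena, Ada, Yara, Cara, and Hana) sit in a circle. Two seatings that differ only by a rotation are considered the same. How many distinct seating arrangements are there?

Seat Gus anywhere (absorbing the rotational symmetry), then permute the other 7: (7)! = 5040.

5040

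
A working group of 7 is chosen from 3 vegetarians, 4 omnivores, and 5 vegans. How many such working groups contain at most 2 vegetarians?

666

Split by how many vegetarians are chosen (0 through 2).
Sum: C(3,0)·C(9,7) + C(3,1)·C(9,6) + C(3,2)·C(9,5) = 36 + 252 + 378 = 666.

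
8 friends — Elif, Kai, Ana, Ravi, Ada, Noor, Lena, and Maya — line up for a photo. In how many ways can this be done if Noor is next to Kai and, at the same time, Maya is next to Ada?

Treat {Noor,Kai} as one block (2 orders) and {Maya,Ada} as another (2 orders).
That leaves 6 units to arrange: 2 × 2 × 6! = 4 × 720 = 2880.

2880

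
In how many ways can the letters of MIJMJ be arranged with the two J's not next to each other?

18

There are 5!/(2!·2!) = 30 arrangements of MIJMJ in total.
Arrangements with the J's together: treat JJ as one letter, giving (4)!/(2!) = 12.
Hence 30 − 12 = 18.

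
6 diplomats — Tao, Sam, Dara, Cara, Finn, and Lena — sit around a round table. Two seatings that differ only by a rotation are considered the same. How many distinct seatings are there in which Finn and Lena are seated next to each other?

48

Glue Finn and Lena into a block (2 internal orders). Seating 5 units around a circle gives (4)! arrangements.
So 2 × (4)! = 2 × 24 = 48.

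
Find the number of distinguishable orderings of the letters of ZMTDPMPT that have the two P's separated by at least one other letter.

There are 8!/(2!·2!·2!) = 5040 arrangements of ZMTDPMPT in total.
Arrangements with the P's together: treat PP as one letter, giving (7)!/(2!·2!) = 1260.
Hence 5040 − 1260 = 3780.

3780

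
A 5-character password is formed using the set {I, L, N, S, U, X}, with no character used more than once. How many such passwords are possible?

720

With no repetition, fill the 5 characters in order: 6 choices, then 5, down to 2.
6 × 5 × 4 × 3 × 2 = 720.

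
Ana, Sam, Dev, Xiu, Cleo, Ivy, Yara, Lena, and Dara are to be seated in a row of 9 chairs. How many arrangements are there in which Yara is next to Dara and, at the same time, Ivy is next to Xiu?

Treat {Yara,Dara} as one block (2 orders) and {Ivy,Xiu} as another (2 orders).
That leaves 7 units to arrange: 2 × 2 × 7! = 4 × 5040 = 20160.

20160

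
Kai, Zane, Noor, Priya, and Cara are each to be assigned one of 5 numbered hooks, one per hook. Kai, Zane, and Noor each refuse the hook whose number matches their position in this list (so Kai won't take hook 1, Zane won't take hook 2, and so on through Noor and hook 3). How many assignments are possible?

Let Aᵢ (for i ∈ {1, 2, 3}) be the placements that put person i in their forbidden hook. Any j of these fix j positions, leaving (5−j)! ways to fill the rest, and there are C(3,j) ways to pick which j.
By inclusion–exclusion, the number of valid placements is Σ_{j=0}^{3} (−1)^j C(3,j)·(5−j)!.
Computing: 120 − 72 + 18 − 2 = 64.

64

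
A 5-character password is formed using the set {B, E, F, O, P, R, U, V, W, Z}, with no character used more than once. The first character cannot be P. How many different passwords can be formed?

The first character has 10−1 = 9 choices (anything except P).
The remaining 4 characters are filled from the other 9 symbols without repetition: 9 × 8 × 7 × 6 = 3024.
Total: 9 × 3024 = 27216.

27216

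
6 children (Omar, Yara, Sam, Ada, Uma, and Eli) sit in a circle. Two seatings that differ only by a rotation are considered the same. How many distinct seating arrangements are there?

120

Seat Omar anywhere (absorbing the rotational symmetry), then permute the other 5: (5)! = 120.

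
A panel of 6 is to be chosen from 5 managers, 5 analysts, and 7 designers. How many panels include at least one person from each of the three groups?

10325

With no constraint there are C(17,6) = 12376 possible selections.
Selections missing a whole group: no managers → C(12,6) = 924; no analysts → C(12,6) = 924; no designers → C(10,6) = 210.
Add back selections omitting two groups (i.e. drawn from a single group): C(5,6) + C(5,6) + C(7,6) = 7.
By inclusion–exclusion: 12376 − 2058 + 7 = 10325.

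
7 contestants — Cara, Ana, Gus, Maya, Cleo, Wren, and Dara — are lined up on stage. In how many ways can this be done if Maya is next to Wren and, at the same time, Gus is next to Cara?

480

Treat {Maya,Wren} as one block (2 orders) and {Gus,Cara} as another (2 orders).
That leaves 5 units to arrange: 2 × 2 × 5! = 4 × 120 = 480.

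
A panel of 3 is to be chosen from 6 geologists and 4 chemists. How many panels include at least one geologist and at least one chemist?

Unrestricted: C(10,3) = 120 ways to pick any 3 of the 10.
Selections missing a whole group: no geologists → C(4,3) = 4; no chemists → C(6,3) = 20.
Both groups omitted at once is impossible, so 120 − 24 = 96.

96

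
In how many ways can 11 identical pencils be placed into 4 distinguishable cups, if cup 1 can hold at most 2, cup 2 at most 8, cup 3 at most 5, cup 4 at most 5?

97

Ignoring the caps, the number of non-negative solutions to x_1+…+x_4 = 11 is C(14,3) = 364.
Subtract solutions that violate a single cap (substitute x_i' = x_i − (cap_i+1)): x_1 ≥ 3 gives C(11,3) = 165; x_2 ≥ 9 gives C(5,3) = 10; x_3 ≥ 6 gives C(8,3) = 56; x_4 ≥ 6 gives C(8,3) = 56. Together 287.
Add back pairs where two caps are both exceeded: 0 + 10 + 10 + 0 + 0 + 0 = 20.
By inclusion–exclusion the count is 364 − 287 + 20 = 97.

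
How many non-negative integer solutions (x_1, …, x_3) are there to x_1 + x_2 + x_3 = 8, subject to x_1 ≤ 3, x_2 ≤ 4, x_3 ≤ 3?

By stars and bars, unrestricted non-negative solutions to x_1+…+x_3 = 8 number C(8+2,2) = 45.
Subtract solutions that violate a single cap (substitute x_i' = x_i − (cap_i+1)): x_1 ≥ 4 gives C(6,2) = 15; x_2 ≥ 5 gives C(5,2) = 10; x_3 ≥ 4 gives C(6,2) = 15. Together 40.
Add back pairs where two caps are both exceeded: 0 + 1 + 0 = 1.
By inclusion–exclusion the count is 45 − 40 + 1 = 6.

6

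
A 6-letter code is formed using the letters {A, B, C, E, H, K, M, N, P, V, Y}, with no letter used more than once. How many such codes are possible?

332640

This is a permutation of 6 out of 11: P(11,6) = 11!/5!.
11 × 10 × 9 × 8 × 7 × 6 = 332640.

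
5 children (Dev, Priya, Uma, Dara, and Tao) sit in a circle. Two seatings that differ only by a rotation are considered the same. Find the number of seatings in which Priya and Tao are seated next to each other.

Treat {Priya, Tao} as one unit (2 internal orders) and seat the resulting 4 units around the table: (3)! circular arrangements.
So 2 × (3)! = 2 × 6 = 12.

12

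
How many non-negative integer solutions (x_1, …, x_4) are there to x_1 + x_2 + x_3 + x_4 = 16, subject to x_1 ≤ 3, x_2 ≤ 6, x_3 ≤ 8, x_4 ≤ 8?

By stars and bars, unrestricted non-negative solutions to x_1+…+x_4 = 16 number C(16+3,3) = 969.
Subtract solutions that violate a single cap (substitute x_i' = x_i − (cap_i+1)): x_1 ≥ 4 gives C(15,3) = 455; x_2 ≥ 7 gives C(12,3) = 220; x_3 ≥ 9 gives C(10,3) = 120; x_4 ≥ 9 gives C(10,3) = 120. Together 915.
Add back pairs where two caps are both exceeded: 56 + 20 + 20 + 1 + 1 + 0 = 98.
By inclusion–exclusion the count is 969 − 915 + 98 = 152.

152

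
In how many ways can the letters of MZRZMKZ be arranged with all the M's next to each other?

120

Treat the 2 copies of M as a single block. The multiset to arrange is then {MM, K, R, Z, Z, Z}, 6 items in all.
That gives (6)!/(3!) = 120 arrangements.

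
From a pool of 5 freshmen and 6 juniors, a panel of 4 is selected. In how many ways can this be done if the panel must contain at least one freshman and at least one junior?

Unrestricted: C(11,4) = 330 ways to pick any 4 of the 11.
Subtract selections that omit an entire group: no freshmen → C(6,4) = 15; no juniors → C(5,4) = 5.
Both groups omitted at once is impossible, so 330 − 20 = 310.

310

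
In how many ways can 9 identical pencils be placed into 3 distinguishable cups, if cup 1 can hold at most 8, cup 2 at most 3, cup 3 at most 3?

15

By stars and bars, unrestricted non-negative solutions to x_1+…+x_3 = 9 number C(9+2,2) = 55.
Subtract solutions that violate a single cap (substitute x_i' = x_i − (cap_i+1)): x_1 ≥ 9 gives C(2,2) = 1; x_2 ≥ 4 gives C(7,2) = 21; x_3 ≥ 4 gives C(7,2) = 21. Together 43.
Add back pairs where two caps are both exceeded: 0 + 0 + 3 = 3.
By inclusion–exclusion the count is 55 − 43 + 3 = 15.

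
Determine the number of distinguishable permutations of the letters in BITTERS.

Letter multiplicities in BITTERS: B×1, E×1, I×1, R×1, S×1, T×2.
So there are 7! / (2!) = 2520 distinguishable arrangements.

2520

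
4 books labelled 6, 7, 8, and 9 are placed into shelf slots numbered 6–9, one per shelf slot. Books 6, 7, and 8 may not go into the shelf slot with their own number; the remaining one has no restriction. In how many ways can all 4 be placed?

11

Let Aᵢ (for i ∈ {6, 7, 8}) be the placements that put book i in its forbidden shelf slot. Any j of these fix j positions, leaving (4−j)! ways to fill the rest, and there are C(3,j) ways to pick which j.
By inclusion–exclusion, the number of valid placements is Σ_{j=0}^{3} (−1)^j C(3,j)·(4−j)!.
Computing: 24 − 18 + 6 − 1 = 11.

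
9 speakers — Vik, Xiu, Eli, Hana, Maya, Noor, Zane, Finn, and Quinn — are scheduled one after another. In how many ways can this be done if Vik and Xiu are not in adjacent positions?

Of the 9! = 362880 arrangements, those with Vik and Xiu adjacent number 2 × 8! = 80640 (treat the pair as a block with 2 internal orders).
Complementary counting: 362880 − 80640 = 282240.

282240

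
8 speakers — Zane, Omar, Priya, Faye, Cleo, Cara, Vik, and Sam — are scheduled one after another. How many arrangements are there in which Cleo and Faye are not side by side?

There are 8! = 40320 arrangements in all. If Cleo and Faye are adjacent, merging them into one block gives 2·(7)! = 10080 arrangements.
So 40320 − 10080 = 30240 arrangements keep them apart.

30240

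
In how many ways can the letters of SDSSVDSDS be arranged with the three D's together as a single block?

Treat the 3 copies of D as a single block. The multiset to arrange is then {DDD, S, S, S, S, S, V}, 7 items in all.
That gives (7)!/(5!) = 42 arrangements.

42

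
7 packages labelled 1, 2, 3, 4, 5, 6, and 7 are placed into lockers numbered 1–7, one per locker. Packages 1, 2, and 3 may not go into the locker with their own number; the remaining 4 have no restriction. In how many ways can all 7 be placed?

Let Aᵢ (for i ∈ {1, 2, 3}) be the placements that put package i in its forbidden locker. Any j of these fix j positions, leaving (7−j)! ways to fill the rest, and there are C(3,j) ways to pick which j.
By inclusion–exclusion, the number of valid placements is Σ_{j=0}^{3} (−1)^j C(3,j)·(7−j)!.
Computing: 5040 − 2160 + 360 − 24 = 3216.

3216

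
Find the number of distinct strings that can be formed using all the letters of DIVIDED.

420

Letter multiplicities in DIVIDED: D×3, E×1, I×2, V×1.
Dividing 7! = 5040 by 3!·2! = 12 for the repeated letters gives 420.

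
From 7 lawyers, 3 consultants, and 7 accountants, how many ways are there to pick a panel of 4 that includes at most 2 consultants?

Split by how many consultants are chosen (0 through 2).
Sum: C(3,0)·C(14,4) + C(3,1)·C(14,3) + C(3,2)·C(14,2) = 1001 + 1092 + 273 = 2366.

2366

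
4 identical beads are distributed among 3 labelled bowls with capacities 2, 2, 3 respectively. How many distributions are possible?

8

Ignoring the caps, the number of non-negative solutions to x_1+…+x_3 = 4 is C(6,2) = 15.
Subtract solutions that violate a single cap (substitute x_i' = x_i − (cap_i+1)): x_1 ≥ 3 gives C(3,2) = 3; x_2 ≥ 3 gives C(3,2) = 3; x_3 ≥ 4 gives C(2,2) = 1. Together 7.
No two caps can be exceeded simultaneously, so the pair terms are all 0.
By inclusion–exclusion the count is 15 − 7 + 0 = 8.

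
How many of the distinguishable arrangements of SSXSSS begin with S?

5

Fix S in the first position and arrange the remaining 5 letters.
Those 5 letters have S appearing 4 times, giving (5)!/(4!) = 5.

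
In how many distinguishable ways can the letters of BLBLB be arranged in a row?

10

BLBLB has 5 letters with B appearing 3 times and L appearing twice.
So there are 5! / (3!·2!) = 10 distinguishable arrangements.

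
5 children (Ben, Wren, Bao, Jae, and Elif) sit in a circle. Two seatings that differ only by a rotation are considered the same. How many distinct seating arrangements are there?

Seat Ben anywhere (absorbing the rotational symmetry), then permute the other 4: (4)! = 24.

24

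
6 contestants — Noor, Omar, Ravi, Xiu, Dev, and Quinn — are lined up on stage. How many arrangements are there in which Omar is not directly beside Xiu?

480

Of the 6! = 720 arrangements, those with Omar and Xiu adjacent number 2 × 5! = 240 (treat the pair as a block with 2 internal orders).
Complementary counting: 720 − 240 = 480.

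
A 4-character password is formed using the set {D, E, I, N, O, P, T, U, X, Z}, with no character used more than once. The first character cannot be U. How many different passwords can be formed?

The first character has 10−1 = 9 choices (anything except U).
The remaining 3 characters are filled from the other 9 symbols without repetition: 9 × 8 × 7 = 504.
Total: 9 × 504 = 4536.

4536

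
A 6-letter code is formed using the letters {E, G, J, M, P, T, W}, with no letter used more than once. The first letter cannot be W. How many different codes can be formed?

4320

The first letter has 7−1 = 6 choices (anything except W).
The remaining 5 letters are filled from the other 6 symbols without repetition: 6 × 5 × 4 × 3 × 2 = 720.
Total: 6 × 720 = 4320.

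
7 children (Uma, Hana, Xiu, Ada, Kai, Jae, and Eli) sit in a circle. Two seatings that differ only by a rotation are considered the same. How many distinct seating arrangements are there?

Around a circle, 7 distinct people have 7!/7 = (6)! = 720 rotationally distinct seatings.

720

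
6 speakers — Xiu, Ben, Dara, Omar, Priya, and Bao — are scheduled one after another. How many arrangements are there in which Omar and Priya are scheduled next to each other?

240

Glue Omar and Priya into one block (2 internal orders), leaving 5 units to arrange in a row.
That gives 2 × 5! = 2 × 120 = 240.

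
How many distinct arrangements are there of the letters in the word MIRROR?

The 6 letters of MIRROR have repeats: R appearing 3 times.
Dividing 6! = 720 by 3! = 6 for the repeated letters gives 120.

120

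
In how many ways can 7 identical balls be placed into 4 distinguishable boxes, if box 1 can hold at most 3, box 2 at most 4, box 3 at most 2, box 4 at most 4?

46

By stars and bars, unrestricted non-negative solutions to x_1+…+x_4 = 7 number C(7+3,3) = 120.
Subtract solutions that violate a single cap (substitute x_i' = x_i − (cap_i+1)): x_1 ≥ 4 gives C(6,3) = 20; x_2 ≥ 5 gives C(5,3) = 10; x_3 ≥ 3 gives C(7,3) = 35; x_4 ≥ 5 gives C(5,3) = 10. Together 75.
Add back pairs where two caps are both exceeded: 0 + 1 + 0 + 0 + 0 + 0 = 1.
By inclusion–exclusion the count is 120 − 75 + 1 = 46.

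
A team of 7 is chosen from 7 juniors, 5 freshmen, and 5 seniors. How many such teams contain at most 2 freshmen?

13332

Split by how many freshmen are chosen (0 through 2).
Sum: C(5,0)·C(12,7) + C(5,1)·C(12,6) + C(5,2)·C(12,5) = 792 + 4620 + 7920 = 13332.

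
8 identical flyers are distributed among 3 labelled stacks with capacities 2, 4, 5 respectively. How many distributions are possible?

9

By stars and bars, unrestricted non-negative solutions to x_1+…+x_3 = 8 number C(8+2,2) = 45.
Subtract solutions that violate a single cap (substitute x_i' = x_i − (cap_i+1)): x_1 ≥ 3 gives C(7,2) = 21; x_2 ≥ 5 gives C(5,2) = 10; x_3 ≥ 6 gives C(4,2) = 6. Together 37.
Add back pairs where two caps are both exceeded: 1 + 0 + 0 = 1.
By inclusion–exclusion the count is 45 − 37 + 1 = 9.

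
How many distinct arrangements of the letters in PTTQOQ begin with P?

With the first slot taken by P, it remains to arrange the other 5 letters (TTQOQ).
Those 5 letters have Q appearing twice and T appearing twice, giving (5)!/(2!·2!) = 30.

30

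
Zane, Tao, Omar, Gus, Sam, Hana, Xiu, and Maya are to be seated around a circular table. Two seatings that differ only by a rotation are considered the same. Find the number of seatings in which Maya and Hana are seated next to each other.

1440

Glue Maya and Hana into a block (2 internal orders). Seating 7 units around a circle gives (6)! arrangements.
So 2 × (6)! = 2 × 720 = 1440.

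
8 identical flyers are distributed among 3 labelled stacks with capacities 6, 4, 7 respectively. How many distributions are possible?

Ignoring the caps, the number of non-negative solutions to x_1+…+x_3 = 8 is C(10,2) = 45.
Subtract solutions that violate a single cap (substitute x_i' = x_i − (cap_i+1)): x_1 ≥ 7 gives C(3,2) = 3; x_2 ≥ 5 gives C(5,2) = 10; x_3 ≥ 8 gives C(2,2) = 1. Together 14.
No two caps can be exceeded simultaneously, so the pair terms are all 0.
By inclusion–exclusion the count is 45 − 14 + 0 = 31.

31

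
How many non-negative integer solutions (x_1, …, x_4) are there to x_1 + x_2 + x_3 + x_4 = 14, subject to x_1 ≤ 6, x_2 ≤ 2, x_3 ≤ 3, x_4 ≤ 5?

10

Ignoring the caps, the number of non-negative solutions to x_1+…+x_4 = 14 is C(17,3) = 680.
Subtract solutions that violate a single cap (substitute x_i' = x_i − (cap_i+1)): x_1 ≥ 7 gives C(10,3) = 120; x_2 ≥ 3 gives C(14,3) = 364; x_3 ≥ 4 gives C(13,3) = 286; x_4 ≥ 6 gives C(11,3) = 165. Together 935.
Add back pairs where two caps are both exceeded: 35 + 20 + 4 + 120 + 56 + 35 = 270.
Subtract triples: 1 + 0 + 0 + 4 = 5.
By inclusion–exclusion the count is 680 − 935 + 270 − 5 = 10.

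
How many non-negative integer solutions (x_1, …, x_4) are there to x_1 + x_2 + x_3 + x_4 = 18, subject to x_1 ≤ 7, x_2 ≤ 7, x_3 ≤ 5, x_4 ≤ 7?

152

By stars and bars, unrestricted non-negative solutions to x_1+…+x_4 = 18 number C(18+3,3) = 1330.
Subtract solutions that violate a single cap (substitute x_i' = x_i − (cap_i+1)): x_1 ≥ 8 gives C(13,3) = 286; x_2 ≥ 8 gives C(13,3) = 286; x_3 ≥ 6 gives C(15,3) = 455; x_4 ≥ 8 gives C(13,3) = 286. Together 1313.
Add back pairs where two caps are both exceeded: 10 + 35 + 10 + 35 + 10 + 35 = 135.
By inclusion–exclusion the count is 1330 − 1313 + 135 = 152.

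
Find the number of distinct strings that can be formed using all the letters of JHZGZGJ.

Letter multiplicities in JHZGZGJ: G×2, H×1, J×2, Z×2.
The number of distinct arrangements is 7!/(2!·2!·2!) = 5040/8 = 630.

630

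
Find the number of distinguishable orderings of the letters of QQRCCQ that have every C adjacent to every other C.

Treat the 2 copies of C as a single block. The multiset to arrange is then {CC, Q, Q, Q, R}, 5 items in all.
That gives (5)!/(3!) = 20 arrangements.

20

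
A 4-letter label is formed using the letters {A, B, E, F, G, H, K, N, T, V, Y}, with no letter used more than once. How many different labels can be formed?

7920

Choose and order 4 of the 11 symbols: the first letter has 11 options, the next 10, then 9, 8.
That product is 11 × 10 × 9 × 8 = 7920.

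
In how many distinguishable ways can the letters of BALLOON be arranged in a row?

BALLOON has 7 letters with L appearing twice and O appearing twice.
The number of distinct arrangements is 7!/(2!·2!) = 5040/4 = 1260.

1260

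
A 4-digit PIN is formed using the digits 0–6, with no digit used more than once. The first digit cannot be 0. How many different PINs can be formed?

720

The first digit has 7−1 = 6 choices (anything except 0).
The remaining 3 digits are filled from the other 6 symbols without repetition: 6 × 5 × 4 = 120.
Total: 6 × 120 = 720.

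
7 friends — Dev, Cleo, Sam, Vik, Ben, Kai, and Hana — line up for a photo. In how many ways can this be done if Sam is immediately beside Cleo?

Glue Sam and Cleo into one block (2 internal orders), leaving 6 units to arrange in a row.
That gives 2 × 6! = 2 × 720 = 1440.

1440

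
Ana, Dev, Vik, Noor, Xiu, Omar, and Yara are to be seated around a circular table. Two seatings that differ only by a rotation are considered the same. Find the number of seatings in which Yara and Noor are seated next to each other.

Treat {Yara, Noor} as one unit (2 internal orders) and seat the resulting 6 units around the table: (5)! circular arrangements.
So 2 × (5)! = 2 × 120 = 240.

240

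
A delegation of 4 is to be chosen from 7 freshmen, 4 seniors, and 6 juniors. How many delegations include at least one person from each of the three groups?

Unrestricted: C(17,4) = 2380 ways to pick any 4 of the 17.
Subtract selections that omit an entire group: no freshmen → C(10,4) = 210; no seniors → C(13,4) = 715; no juniors → C(11,4) = 330.
Add back selections omitting two groups (i.e. drawn from a single group): C(7,4) + C(4,4) + C(6,4) = 51.
By inclusion–exclusion: 2380 − 1255 + 51 = 1176.

1176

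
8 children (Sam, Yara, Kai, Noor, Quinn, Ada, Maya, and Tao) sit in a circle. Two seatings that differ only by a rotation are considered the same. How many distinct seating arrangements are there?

5040

Seat Sam anywhere (absorbing the rotational symmetry), then permute the other 7: (7)! = 5040.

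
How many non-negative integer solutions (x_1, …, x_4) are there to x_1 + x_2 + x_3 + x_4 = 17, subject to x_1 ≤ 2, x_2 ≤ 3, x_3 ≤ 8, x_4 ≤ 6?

Ignoring the caps, the number of non-negative solutions to x_1+…+x_4 = 17 is C(20,3) = 1140.
Subtract solutions that violate a single cap (substitute x_i' = x_i − (cap_i+1)): x_1 ≥ 3 gives C(17,3) = 680; x_2 ≥ 4 gives C(16,3) = 560; x_3 ≥ 9 gives C(11,3) = 165; x_4 ≥ 7 gives C(13,3) = 286. Together 1691.
Add back pairs where two caps are both exceeded: 286 + 56 + 120 + 35 + 84 + 4 = 585.
Subtract triples: 4 + 20 + 0 + 0 = 24.
By inclusion–exclusion the count is 1140 − 1691 + 585 − 24 = 10.

10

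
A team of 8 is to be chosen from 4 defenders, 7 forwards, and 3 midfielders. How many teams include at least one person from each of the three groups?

Unrestricted: C(14,8) = 3003 ways to pick any 8 of the 14.
Selections missing a whole group: no defenders → C(10,8) = 45; no forwards → C(7,8) = 0; no midfielders → C(11,8) = 165.
Add back selections omitting two groups (i.e. drawn from a single group): C(4,8) + C(7,8) + C(3,8) = 0.
By inclusion–exclusion: 3003 − 210 + 0 = 2793.

2793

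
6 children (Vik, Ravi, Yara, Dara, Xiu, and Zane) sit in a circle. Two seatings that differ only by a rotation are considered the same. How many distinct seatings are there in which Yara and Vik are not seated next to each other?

72

Without the restriction there are (5)! = 120 seatings.
Seatings with Yara beside Vik: treat them as a block with 2 internal orders, giving 2 × (4)! = 48.
Subtracting, 120 − 48 = 72.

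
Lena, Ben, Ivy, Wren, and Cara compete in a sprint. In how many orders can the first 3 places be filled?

This is an ordered selection of 3 from 5: P(5,3).
That gives 5 × 4 × 3 = 60.

60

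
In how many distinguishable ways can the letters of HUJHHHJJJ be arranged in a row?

630

Letter multiplicities in HUJHHHJJJ: H×4, J×4, U×1.
So there are 9! / (4!·4!) = 630 distinguishable arrangements.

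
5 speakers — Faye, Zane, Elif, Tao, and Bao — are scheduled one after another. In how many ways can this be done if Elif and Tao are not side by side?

72

Of the 5! = 120 arrangements, those with Elif and Tao adjacent number 2 × 4! = 48 (treat the pair as a block with 2 internal orders).
Complementary counting: 120 − 48 = 72.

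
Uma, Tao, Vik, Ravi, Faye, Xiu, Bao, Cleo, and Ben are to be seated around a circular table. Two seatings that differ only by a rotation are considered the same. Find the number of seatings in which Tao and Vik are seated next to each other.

10080

Glue Tao and Vik into a block (2 internal orders). Seating 8 units around a circle gives (7)! arrangements.
So 2 × (7)! = 2 × 5040 = 10080.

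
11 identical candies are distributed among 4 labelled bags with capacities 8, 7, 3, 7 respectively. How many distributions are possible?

Ignoring the caps, the number of non-negative solutions to x_1+…+x_4 = 11 is C(14,3) = 364.
Subtract solutions that violate a single cap (substitute x_i' = x_i − (cap_i+1)): x_1 ≥ 9 gives C(5,3) = 10; x_2 ≥ 8 gives C(6,3) = 20; x_3 ≥ 4 gives C(10,3) = 120; x_4 ≥ 8 gives C(6,3) = 20. Together 170.
No two caps can be exceeded simultaneously, so the pair terms are all 0.
By inclusion–exclusion the count is 364 − 170 + 0 = 194.

194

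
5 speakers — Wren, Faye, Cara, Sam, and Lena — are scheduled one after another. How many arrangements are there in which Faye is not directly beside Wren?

There are 5! = 120 arrangements in all. If Faye and Wren are adjacent, merging them into one block gives 2·(4)! = 48 arrangements.
So 120 − 48 = 72 arrangements keep them apart.

72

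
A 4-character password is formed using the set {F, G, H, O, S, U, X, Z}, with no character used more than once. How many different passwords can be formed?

With no repetition, fill the 4 characters in order: 8 choices, then 7, down to 5.
That product is 8 × 7 × 6 × 5 = 1680.

1680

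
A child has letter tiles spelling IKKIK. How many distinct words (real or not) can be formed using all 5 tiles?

10

IKKIK has 5 letters with I appearing twice and K appearing 3 times.
The number of distinct arrangements is 5!/(3!·2!) = 120/12 = 10.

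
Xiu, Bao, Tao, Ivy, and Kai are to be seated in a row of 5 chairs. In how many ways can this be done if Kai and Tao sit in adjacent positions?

48

Treat {Kai, Tao} as a single unit. There are 4 units to order, and the pair itself can be ordered 2 ways.
So the count is 2·(4)! = 48.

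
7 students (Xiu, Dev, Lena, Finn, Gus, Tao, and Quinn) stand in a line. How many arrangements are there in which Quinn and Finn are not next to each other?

3600

There are 7! = 5040 arrangements in all. If Quinn and Finn are adjacent, merging them into one block gives 2·(6)! = 1440 arrangements.
Complementary counting: 5040 − 1440 = 3600.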